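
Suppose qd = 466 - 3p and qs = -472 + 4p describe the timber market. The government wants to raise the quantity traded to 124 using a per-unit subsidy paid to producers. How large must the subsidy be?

Required subsidy s = 35 per unit

At q = 124, invert demand for the buyer price: pb = (466 − 124)/3 = 114; invert supply for the seller price: ps = (124 − (-472))/4 = 149.
The subsidy must fill the gap: s = ps − pb = 149 − 114 = 35.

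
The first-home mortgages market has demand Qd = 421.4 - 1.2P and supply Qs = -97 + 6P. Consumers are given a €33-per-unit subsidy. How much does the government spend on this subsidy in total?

Government cost = €12144

Pre-subsidy: 421.4 - 1.2P = -97 + 6P gives P* = 72, Q* = 335.
With the rebate, buyers effectively pay Pb = Ps − 33, where Ps is the price sellers receive.
Demand in terms of Ps becomes Qd = 421.4 − 1.2(Ps − 33) = 461 - 1.2Ps. Setting this equal to supply: 461 - 1.2Ps = -97 + 6Ps, so Ps = 77.5.
Buyers pay Pb = 77.5 − 33 = 44.5; Q' = -97 + 6·77.5 = 368.
Government outlay = subsidy × quantity = 33 × 368 = 12144.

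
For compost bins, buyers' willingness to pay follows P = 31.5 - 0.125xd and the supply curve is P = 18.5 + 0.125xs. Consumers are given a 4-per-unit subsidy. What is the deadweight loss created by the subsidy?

Deadweight loss = 32

Pre-subsidy: 31.5 - 0.125x = 18.5 + 0.125x gives x* = 52 and P* = 25.
With the rebate, buyers effectively pay Pb = Ps − 4, where Ps is the price sellers receive.
On the curves, Pb = 31.5 - 0.125x and Ps = 18.5 + 0.125x; the wedge Ps − Pb = 4 gives 18.5 + 0.125x − (31.5 - 0.125x) = 4, so x' = 68.
Then Pb = 31.5 − 0.125·68 = 23 and Ps = 18.5 + 0.125·68 = 27.
The subsidy expands output by 68 − 52 = 16 past the efficient level; on those units the gap between marginal cost and willingness to pay runs from 0 up to 4.
DWL = ½ × 4 × 16 = 32.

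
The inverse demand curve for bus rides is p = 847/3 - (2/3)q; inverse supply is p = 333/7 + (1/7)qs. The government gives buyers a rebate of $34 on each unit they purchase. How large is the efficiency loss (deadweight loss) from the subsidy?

Pre-subsidy: 847/3 - (2/3)q = 333/7 + (1/7)q gives q* = 290 and p* = 89.
With the rebate, buyers effectively pay pb = ps − 34, where ps is the price sellers receive.
On the curves, pb = 847/3 - (2/3)q and ps = 333/7 + (1/7)q; the wedge ps − pb = 34 gives 333/7 + (1/7)q − (847/3 - (2/3)q) = 34, so q' = 332.
Then pb = 847/3 − (2/3)·332 = 61 and ps = 333/7 + (1/7)·332 = 95.
The subsidy expands output by 332 − 290 = 42 past the efficient level; on those units the gap between marginal cost and willingness to pay runs from 0 up to 34.
DWL = ½ × 34 × 42 = 714.

Deadweight loss = $714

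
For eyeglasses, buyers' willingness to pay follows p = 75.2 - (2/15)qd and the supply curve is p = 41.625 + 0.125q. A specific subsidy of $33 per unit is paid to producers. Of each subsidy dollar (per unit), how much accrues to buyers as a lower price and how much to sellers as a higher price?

Pre-subsidy: 75.2 - (2/15)q = 41.625 + 0.125q gives q* = 4029/31 and p* = 1794/31.
With the subsidy, sellers receive ps = pb + 33 for each unit, where pb is the price buyers pay.
On the curves, pb = 75.2 - (2/15)q and ps = 41.625 + 0.125q; the wedge ps − pb = 33 gives 41.625 + 0.125q − (75.2 - (2/15)q) = 33, so q' = 7989/31.
Then pb = 75.2 − (2/15)·(7989/31) = 1266/31 and ps = 41.625 + 0.125·(7989/31) = 2289/31.
Buyers' price falls by p* − pb = 1794/31 − 1266/31 = 528/31; sellers' price rises by ps − p* = 2289/31 − 1794/31 = 495/31.

Buyers gain 528/31 per unit; sellers gain 495/31 per unit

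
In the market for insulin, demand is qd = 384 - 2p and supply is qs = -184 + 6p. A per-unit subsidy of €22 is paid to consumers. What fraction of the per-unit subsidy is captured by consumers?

Consumer share = 0.75

Pre-subsidy: 384 - 2p = -184 + 6p gives p* = 71, q* = 242.
With the rebate, buyers effectively pay pb = ps − 22, where ps is the price sellers receive.
Demand in terms of ps becomes qd = 384 − 2(ps − 22) = 428 - 2ps. Setting this equal to supply: 428 - 2ps = -184 + 6ps, so ps = 76.5.
Buyers pay pb = 76.5 − 22 = 54.5; q' = -184 + 6·76.5 = 275.
Buyers' price falls by p* − pb = 71 − 54.5 = 16.5; sellers' price rises by ps − p* = 76.5 − 71 = 5.5.
So consumers capture 16.5/22 = 0.75 of each unit of subsidy.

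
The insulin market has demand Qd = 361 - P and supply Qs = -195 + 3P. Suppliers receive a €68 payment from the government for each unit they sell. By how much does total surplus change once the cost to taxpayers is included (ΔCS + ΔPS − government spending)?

Net change in total surplus = -€1734

Pre-subsidy: 361 - P = -195 + 3P gives P* = 139, Q* = 222.
With the subsidy, sellers receive Ps = Pb + 68 for each unit, where Pb is the price buyers pay.
Supply in terms of Pb becomes Qs = -195 + 3(Pb + 68) = 9 + 3Pb. Setting this equal to demand: 361 - Pb = 9 + 3Pb, so Pb = 88.
Sellers receive Ps = 88 + 68 = 156; Q' = 361 − 1·88 = 273.
ΔCS = ½(222 + 273)(139 − 88) = 12622.5; ΔPS = ½(222 + 273)(156 − 139) = 4207.5.
Government spending = 68 × 273 = 18564.
Net change = 12622.5 + 4207.5 − 18564 = -1734. The loss equals the DWL triangle ½·68·51.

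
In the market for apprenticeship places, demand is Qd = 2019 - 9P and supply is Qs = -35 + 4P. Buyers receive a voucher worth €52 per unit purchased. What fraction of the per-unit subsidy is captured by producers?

Producer share = 9/13

Pre-subsidy: 2019 - 9P = -35 + 4P gives P* = 158, Q* = 597.
With the rebate, buyers effectively pay Pb = Ps − 52, where Ps is the price sellers receive.
Demand in terms of Ps becomes Qd = 2019 − 9(Ps − 52) = 2487 - 9Ps. Setting this equal to supply: 2487 - 9Ps = -35 + 4Ps, so Ps = 194.
Buyers pay Pb = 194 − 52 = 142; Q' = -35 + 4·194 = 741.
Buyers' price falls by P* − Pb = 158 − 142 = 16; sellers' price rises by Ps − P* = 194 − 158 = 36.
So producers capture 36/52 = 9/13 of each unit of subsidy.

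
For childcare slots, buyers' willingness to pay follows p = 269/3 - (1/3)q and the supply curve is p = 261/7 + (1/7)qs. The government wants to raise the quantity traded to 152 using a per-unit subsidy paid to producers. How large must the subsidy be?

Required subsidy s = 20 per unit

At q = 152, from the demand curve buyers pay pb = 269/3 − (1/3)·152 = 39; from the supply curve sellers need ps = 261/7 + (1/7)·152 = 59.
The subsidy must fill the gap: s = ps − pb = 59 − 39 = 20.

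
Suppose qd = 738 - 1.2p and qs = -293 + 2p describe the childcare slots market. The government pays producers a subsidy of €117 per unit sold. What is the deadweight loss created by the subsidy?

Deadweight loss = €5133.375

Pre-subsidy: 738 - 1.2p = -293 + 2p gives p* = 322.1875, q* = 351.375.
With the subsidy, sellers receive ps = pb + 117 for each unit, where pb is the price buyers pay.
Supply in terms of pb becomes qs = -293 + 2(pb + 117) = -59 + 2pb. Setting this equal to demand: 738 - 1.2pb = -59 + 2pb, so pb = 249.0625.
Sellers receive ps = 249.0625 + 117 = 366.0625; q' = 738 − 1.2·249.0625 = 439.125.
The subsidy expands output by 439.125 − 351.375 = 87.75 past the efficient level; on those units the gap between marginal cost and willingness to pay runs from 0 up to 117.
DWL = ½ × 117 × 87.75 = 5133.375.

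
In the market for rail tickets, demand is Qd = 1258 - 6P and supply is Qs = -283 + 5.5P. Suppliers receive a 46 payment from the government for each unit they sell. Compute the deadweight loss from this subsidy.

Deadweight loss = 3036

Pre-subsidy: 1258 - 6P = -283 + 5.5P gives P* = 134, Q* = 454.
With the subsidy, sellers receive Ps = Pb + 46 for each unit, where Pb is the price buyers pay.
Supply in terms of Pb becomes Qs = -283 + 5.5(Pb + 46) = -30 + 5.5Pb. Setting this equal to demand: 1258 - 6Pb = -30 + 5.5Pb, so Pb = 112.
Sellers receive Ps = 112 + 46 = 158; Q' = 1258 − 6·112 = 586.
The subsidy expands output by 586 − 454 = 132 past the efficient level; on those units the gap between marginal cost and willingness to pay runs from 0 up to 46.
DWL = ½ × 46 × 132 = 3036.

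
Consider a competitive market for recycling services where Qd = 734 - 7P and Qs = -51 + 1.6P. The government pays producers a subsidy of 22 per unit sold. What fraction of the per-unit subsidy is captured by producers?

Pre-subsidy: 734 - 7P = -51 + 1.6P gives P* = 3925/43, Q* = 4087/43.
With the subsidy, sellers receive Ps = Pb + 22 for each unit, where Pb is the price buyers pay.
Supply in terms of Pb becomes Qs = -51 + 1.6(Pb + 22) = -15.8 + 1.6Pb. Setting this equal to demand: 734 - 7Pb = -15.8 + 1.6Pb, so Pb = 3749/43.
Sellers receive Ps = 3749/43 + 22 = 4695/43; Q' = 734 − 7·(3749/43) = 5319/43.
Buyers' price falls by P* − Pb = 3925/43 − 3749/43 = 176/43; sellers' price rises by Ps − P* = 4695/43 − 3925/43 = 770/43.
So producers capture (770/43)/22 = 35/43 of each unit of subsidy.

Producer share = 35/43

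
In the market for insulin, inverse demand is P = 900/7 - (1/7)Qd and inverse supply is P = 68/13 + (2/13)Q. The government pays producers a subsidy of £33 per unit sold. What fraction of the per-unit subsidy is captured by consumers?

Consumer share = 13/27

Pre-subsidy: 900/7 - (1/7)Q = 68/13 + (2/13)Q gives Q* = 11224/27 and P* = 1868/27.
With the subsidy, sellers receive Ps = Pb + 33 for each unit, where Pb is the price buyers pay.
On the curves, Pb = 900/7 - (1/7)Q and Ps = 68/13 + (2/13)Q; the wedge Ps − Pb = 33 gives 68/13 + (2/13)Q − (900/7 - (1/7)Q) = 33, so Q' = 14227/27.
Then Pb = 900/7 − (1/7)·(14227/27) = 1439/27 and Ps = 68/13 + (2/13)·(14227/27) = 2330/27.
Buyers' price falls by P* − Pb = 1868/27 − 1439/27 = 143/9; sellers' price rises by Ps − P* = 2330/27 − 1868/27 = 154/9.
So consumers capture (143/9)/33 = 13/27 of each unit of subsidy.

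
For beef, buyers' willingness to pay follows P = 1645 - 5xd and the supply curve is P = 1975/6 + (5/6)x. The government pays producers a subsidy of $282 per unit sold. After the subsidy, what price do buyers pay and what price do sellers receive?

Pre-subsidy: 1645 - 5x = 1975/6 + (5/6)x gives x* = 1579/7 and P* = 3620/7.
With the subsidy, sellers receive Ps = Pb + 282 for each unit, where Pb is the price buyers pay.
On the curves, Pb = 1645 - 5x and Ps = 1975/6 + (5/6)x; the wedge Ps − Pb = 282 gives 1975/6 + (5/6)x − (1645 - 5x) = 282, so x' = 9587/35.
Then Pb = 1645 − 5·(9587/35) = 1928/7 and Ps = 1975/6 + (5/6)·(9587/35) = 3902/7.

Buyers pay 1928/7; sellers receive 3902/7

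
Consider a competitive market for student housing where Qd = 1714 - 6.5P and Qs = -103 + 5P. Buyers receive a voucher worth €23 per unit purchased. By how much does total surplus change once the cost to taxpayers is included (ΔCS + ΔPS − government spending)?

Pre-subsidy: 1714 - 6.5P = -103 + 5P gives P* = 158, Q* = 687.
With the rebate, buyers effectively pay Pb = Ps − 23, where Ps is the price sellers receive.
Demand in terms of Ps becomes Qd = 1714 − 6.5(Ps − 23) = 1863.5 - 6.5Ps. Setting this equal to supply: 1863.5 - 6.5Ps = -103 + 5Ps, so Ps = 171.
Buyers pay Pb = 171 − 23 = 148; Q' = -103 + 5·171 = 752.
ΔCS = ½(687 + 752)(158 − 148) = 7195; ΔPS = ½(687 + 752)(171 − 158) = 9353.5.
Government spending = 23 × 752 = 17296.
Net change = 7195 + 9353.5 − 17296 = -747.5. The loss equals the DWL triangle ½·23·65.

Net change in total surplus = -€747.5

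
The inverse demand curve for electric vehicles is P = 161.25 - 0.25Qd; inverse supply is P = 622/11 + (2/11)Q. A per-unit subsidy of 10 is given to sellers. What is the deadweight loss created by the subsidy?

Pre-subsidy: 161.25 - 0.25Q = 622/11 + (2/11)Q gives Q* = 4607/19 and P* = 1912/19.
With the subsidy, sellers receive Ps = Pb + 10 for each unit, where Pb is the price buyers pay.
On the curves, Pb = 161.25 - 0.25Q and Ps = 622/11 + (2/11)Q; the wedge Ps − Pb = 10 gives 622/11 + (2/11)Q − (161.25 - 0.25Q) = 10, so Q' = 5047/19.
Then Pb = 161.25 − 0.25·(5047/19) = 1802/19 and Ps = 622/11 + (2/11)·(5047/19) = 1992/19.
The subsidy expands output by 5047/19 − 4607/19 = 440/19 past the efficient level; on those units the gap between marginal cost and willingness to pay runs from 0 up to 10.
DWL = ½ × 10 × 440/19 = 2200/19.

Deadweight loss = 2200/19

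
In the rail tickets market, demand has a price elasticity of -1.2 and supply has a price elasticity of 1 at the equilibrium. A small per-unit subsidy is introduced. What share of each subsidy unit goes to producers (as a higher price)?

For a small subsidy around the equilibrium, the benefit split depends on the relative slopes, which at a point are proportional to the elasticities.
Buyer share = εs/(εs + |εd|) = 1/(1 + 1.2) = 5/11; seller share = |εd|/(εs + |εd|) = 6/11.
So producers capture 6/11 of the subsidy.

Producer share = 6/11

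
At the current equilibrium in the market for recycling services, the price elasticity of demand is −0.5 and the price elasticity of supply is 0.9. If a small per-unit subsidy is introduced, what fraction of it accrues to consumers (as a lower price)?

Consumer share = 9/14

For a small subsidy around the equilibrium, the benefit split depends on the relative slopes, which at a point are proportional to the elasticities.
Buyer share = εs/(εs + |εd|) = 0.9/(0.9 + 0.5) = 9/14; seller share = |εd|/(εs + |εd|) = 5/14.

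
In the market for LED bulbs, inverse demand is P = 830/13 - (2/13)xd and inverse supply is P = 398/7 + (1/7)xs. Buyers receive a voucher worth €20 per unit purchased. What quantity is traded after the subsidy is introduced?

x' = 2456/27

Pre-subsidy: 830/13 - (2/13)x = 398/7 + (1/7)x gives x* = 212/9 and P* = 542/9.
With the rebate, buyers effectively pay Pb = Ps − 20, where Ps is the price sellers receive.
On the curves, Pb = 830/13 - (2/13)x and Ps = 398/7 + (1/7)x; the wedge Ps − Pb = 20 gives 398/7 + (1/7)x − (830/13 - (2/13)x) = 20, so x' = 2456/27.
Then Pb = 830/13 − (2/13)·(2456/27) = 1346/27 and Ps = 398/7 + (1/7)·(2456/27) = 1886/27.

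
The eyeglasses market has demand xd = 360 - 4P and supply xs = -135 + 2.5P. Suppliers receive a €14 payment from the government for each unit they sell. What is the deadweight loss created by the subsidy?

Pre-subsidy: 360 - 4P = -135 + 2.5P gives P* = 990/13, x* = 720/13.
With the subsidy, sellers receive Ps = Pb + 14 for each unit, where Pb is the price buyers pay.
Supply in terms of Pb becomes xs = -135 + 2.5(Pb + 14) = -100 + 2.5Pb. Setting this equal to demand: 360 - 4Pb = -100 + 2.5Pb, so Pb = 920/13.
Sellers receive Ps = 920/13 + 14 = 1102/13; x' = 360 − 4·(920/13) = 1000/13.
The subsidy expands output by 1000/13 − 720/13 = 280/13 past the efficient level; on those units the gap between marginal cost and willingness to pay runs from 0 up to 14.
DWL = ½ × 14 × 280/13 = 1960/13.

Deadweight loss = 1960/13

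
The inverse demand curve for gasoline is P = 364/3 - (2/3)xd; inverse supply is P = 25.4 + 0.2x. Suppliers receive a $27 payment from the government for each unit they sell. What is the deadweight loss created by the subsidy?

Pre-subsidy: 364/3 - (2/3)x = 25.4 + 0.2x gives x* = 1439/13 and P* = 618/13.
With the subsidy, sellers receive Ps = Pb + 27 for each unit, where Pb is the price buyers pay.
On the curves, Pb = 364/3 - (2/3)x and Ps = 25.4 + 0.2x; the wedge Ps − Pb = 27 gives 25.4 + 0.2x − (364/3 - (2/3)x) = 27, so x' = 1844/13.
Then Pb = 364/3 − (2/3)·(1844/13) = 348/13 and Ps = 25.4 + 0.2·(1844/13) = 699/13.
The subsidy expands output by 1844/13 − 1439/13 = 405/13 past the efficient level; on those units the gap between marginal cost and willingness to pay runs from 0 up to 27.
DWL = ½ × 27 × 405/13 = 10935/26.

Deadweight loss = 10935/26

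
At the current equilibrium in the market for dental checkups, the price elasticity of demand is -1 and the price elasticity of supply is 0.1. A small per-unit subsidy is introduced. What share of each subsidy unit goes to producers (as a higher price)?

For a small subsidy around the equilibrium, the benefit split depends on the relative slopes, which at a point are proportional to the elasticities.
Buyer share = εs/(εs + |εd|) = 0.1/(0.1 + 1) = 1/11; seller share = |εd|/(εs + |εd|) = 10/11.
So producers capture 10/11 of the subsidy.

Producer share = 10/11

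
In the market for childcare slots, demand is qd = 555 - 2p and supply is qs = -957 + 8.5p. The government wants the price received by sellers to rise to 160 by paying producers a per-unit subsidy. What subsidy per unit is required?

Required subsidy s = 84 per unit

At a seller price of 160, quantity supplied is -957 + 8.5·160 = 403.
Buyers absorb 403 only when they pay pb with 555 − 2·pb = 403, i.e. pb = 76.
s = ps − pb = 160 − 76 = 84.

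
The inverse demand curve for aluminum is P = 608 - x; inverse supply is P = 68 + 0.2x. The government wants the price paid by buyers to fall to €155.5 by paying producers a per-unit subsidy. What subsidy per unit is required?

At a buyer price of 155.5, quantity demanded is 608 − 1·155.5 = 452.5.
Sellers supply 452.5 only when they receive Ps = 68 + 0.2·452.5 = 158.5.
s = Ps − Pb = 158.5 − 155.5 = 3.

Required subsidy s = €3 per unit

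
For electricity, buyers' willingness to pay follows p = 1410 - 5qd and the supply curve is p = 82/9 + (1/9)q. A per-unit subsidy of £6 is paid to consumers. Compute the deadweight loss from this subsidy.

Pre-subsidy: 1410 - 5q = 82/9 + (1/9)q gives q* = 6304/23 and p* = 910/23.
With the rebate, buyers effectively pay pb = ps − 6, where ps is the price sellers receive.
On the curves, pb = 1410 - 5q and ps = 82/9 + (1/9)q; the wedge ps − pb = 6 gives 82/9 + (1/9)q − (1410 - 5q) = 6, so q' = 6331/23.
Then pb = 1410 − 5·(6331/23) = 775/23 and ps = 82/9 + (1/9)·(6331/23) = 913/23.
The subsidy expands output by 6331/23 − 6304/23 = 27/23 past the efficient level; on those units the gap between marginal cost and willingness to pay runs from 0 up to 6.
DWL = ½ × 6 × 27/23 = 81/23.

Deadweight loss = 81/23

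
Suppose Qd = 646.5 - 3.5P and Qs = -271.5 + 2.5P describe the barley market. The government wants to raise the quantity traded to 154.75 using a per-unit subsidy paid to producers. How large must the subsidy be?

Required subsidy s = 30 per unit

At Q = 154.75, invert demand for the buyer price: Pb = (646.5 − 154.75)/3.5 = 140.5; invert supply for the seller price: Ps = (154.75 − (-271.5))/2.5 = 170.5.
The subsidy must fill the gap: s = Ps − Pb = 170.5 − 140.5 = 30.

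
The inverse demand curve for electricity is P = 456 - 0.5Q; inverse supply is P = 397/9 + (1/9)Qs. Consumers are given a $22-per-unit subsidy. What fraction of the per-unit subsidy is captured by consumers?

Consumer share = 9/11

Pre-subsidy: 456 - 0.5Q = 397/9 + (1/9)Q gives Q* = 674 and P* = 119.
With the rebate, buyers effectively pay Pb = Ps − 22, where Ps is the price sellers receive.
On the curves, Pb = 456 - 0.5Q and Ps = 397/9 + (1/9)Q; the wedge Ps − Pb = 22 gives 397/9 + (1/9)Q − (456 - 0.5Q) = 22, so Q' = 710.
Then Pb = 456 − 0.5·710 = 101 and Ps = 397/9 + (1/9)·710 = 123.
Buyers' price falls by P* − Pb = 119 − 101 = 18; sellers' price rises by Ps − P* = 123 − 119 = 4.
So consumers capture 18/22 = 9/11 of each unit of subsidy.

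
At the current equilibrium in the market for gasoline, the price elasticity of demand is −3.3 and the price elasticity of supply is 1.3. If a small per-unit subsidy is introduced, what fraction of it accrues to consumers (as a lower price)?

For a small subsidy around the equilibrium, the benefit split depends on the relative slopes, which at a point are proportional to the elasticities.
Buyer share = εs/(εs + |εd|) = 1.3/(1.3 + 3.3) = 13/46; seller share = |εd|/(εs + |εd|) = 33/46.

Consumer share = 13/46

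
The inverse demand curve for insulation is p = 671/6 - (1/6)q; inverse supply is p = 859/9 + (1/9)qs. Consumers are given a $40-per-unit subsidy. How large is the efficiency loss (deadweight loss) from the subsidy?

Deadweight loss = $2880

Pre-subsidy: 671/6 - (1/6)q = 859/9 + (1/9)q gives q* = 59 and p* = 102.
With the rebate, buyers effectively pay pb = ps − 40, where ps is the price sellers receive.
On the curves, pb = 671/6 - (1/6)q and ps = 859/9 + (1/9)q; the wedge ps − pb = 40 gives 859/9 + (1/9)q − (671/6 - (1/6)q) = 40, so q' = 203.
Then pb = 671/6 − (1/6)·203 = 78 and ps = 859/9 + (1/9)·203 = 118.
The subsidy expands output by 203 − 59 = 144 past the efficient level; on those units the gap between marginal cost and willingness to pay runs from 0 up to 40.
DWL = ½ × 40 × 144 = 2880.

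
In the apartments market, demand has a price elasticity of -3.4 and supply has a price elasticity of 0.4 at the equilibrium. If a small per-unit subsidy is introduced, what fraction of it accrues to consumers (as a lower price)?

For a small subsidy around the equilibrium, the benefit split depends on the relative slopes, which at a point are proportional to the elasticities.
Buyer share = εs/(εs + |εd|) = 0.4/(0.4 + 3.4) = 2/19; seller share = |εd|/(εs + |εd|) = 17/19.

Consumer share = 2/19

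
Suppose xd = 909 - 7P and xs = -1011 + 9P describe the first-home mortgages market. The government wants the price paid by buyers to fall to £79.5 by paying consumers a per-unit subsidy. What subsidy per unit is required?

Required subsidy s = £72 per unit

At a buyer price of 79.5, quantity demanded is 909 − 7·79.5 = 352.5.
Sellers supply 352.5 only when they receive Ps with -1011 + 9·Ps = 352.5, i.e. Ps = 151.5.
s = Ps − Pb = 151.5 − 79.5 = 72.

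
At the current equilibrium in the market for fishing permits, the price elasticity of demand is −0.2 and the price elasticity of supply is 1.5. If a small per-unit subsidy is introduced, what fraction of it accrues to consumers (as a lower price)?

Consumer share = 15/17

For a small subsidy around the equilibrium, the benefit split depends on the relative slopes, which at a point are proportional to the elasticities.
Buyer share = εs/(εs + |εd|) = 1.5/(1.5 + 0.2) = 15/17; seller share = |εd|/(εs + |εd|) = 2/17.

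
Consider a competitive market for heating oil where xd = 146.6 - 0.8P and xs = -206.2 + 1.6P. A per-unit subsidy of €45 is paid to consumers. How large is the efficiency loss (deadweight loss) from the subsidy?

Pre-subsidy: 146.6 - 0.8P = -206.2 + 1.6P gives P* = 147, x* = 29.
With the rebate, buyers effectively pay Pb = Ps − 45, where Ps is the price sellers receive.
Demand in terms of Ps becomes xd = 146.6 − 0.8(Ps − 45) = 182.6 - 0.8Ps. Setting this equal to supply: 182.6 - 0.8Ps = -206.2 + 1.6Ps, so Ps = 162.
Buyers pay Pb = 162 − 45 = 117; x' = -206.2 + 1.6·162 = 53.
The subsidy expands output by 53 − 29 = 24 past the efficient level; on those units the gap between marginal cost and willingness to pay runs from 0 up to 45.
DWL = ½ × 45 × 24 = 540.

Deadweight loss = €540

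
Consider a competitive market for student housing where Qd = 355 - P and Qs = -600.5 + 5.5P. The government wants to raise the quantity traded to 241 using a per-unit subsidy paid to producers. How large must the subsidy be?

Required subsidy s = 39 per unit

At Q = 241, invert demand for the buyer price: Pb = (355 − 241)/1 = 114; invert supply for the seller price: Ps = (241 − (-600.5))/5.5 = 153.
The subsidy must fill the gap: s = Ps − Pb = 153 − 114 = 39.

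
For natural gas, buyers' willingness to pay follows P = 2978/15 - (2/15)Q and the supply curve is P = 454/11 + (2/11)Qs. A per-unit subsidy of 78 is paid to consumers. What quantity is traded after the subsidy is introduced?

Pre-subsidy: 2978/15 - (2/15)Q = 454/11 + (2/11)Q gives Q* = 499 and P* = 132.
With the rebate, buyers effectively pay Pb = Ps − 78, where Ps is the price sellers receive.
On the curves, Pb = 2978/15 - (2/15)Q and Ps = 454/11 + (2/11)Q; the wedge Ps − Pb = 78 gives 454/11 + (2/11)Q − (2978/15 - (2/15)Q) = 78, so Q' = 746.5.
Then Pb = 2978/15 − (2/15)·746.5 = 99 and Ps = 454/11 + (2/11)·746.5 = 177.

Q' = 746.5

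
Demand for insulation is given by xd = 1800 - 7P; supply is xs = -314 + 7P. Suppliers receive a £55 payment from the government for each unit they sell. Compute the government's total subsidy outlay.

Government cost = £51452.5

Pre-subsidy: 1800 - 7P = -314 + 7P gives P* = 151, x* = 743.
With the subsidy, sellers receive Ps = Pb + 55 for each unit, where Pb is the price buyers pay.
Supply in terms of Pb becomes xs = -314 + 7(Pb + 55) = 71 + 7Pb. Setting this equal to demand: 1800 - 7Pb = 71 + 7Pb, so Pb = 123.5.
Sellers receive Ps = 123.5 + 55 = 178.5; x' = 1800 − 7·123.5 = 935.5.
Government outlay = subsidy × quantity = 55 × 935.5 = 51452.5.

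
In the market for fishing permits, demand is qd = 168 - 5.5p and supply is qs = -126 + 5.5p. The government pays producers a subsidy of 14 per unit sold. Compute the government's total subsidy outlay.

Government cost = 833

Pre-subsidy: 168 - 5.5p = -126 + 5.5p gives p* = 294/11, q* = 21.
With the subsidy, sellers receive ps = pb + 14 for each unit, where pb is the price buyers pay.
Supply in terms of pb becomes qs = -126 + 5.5(pb + 14) = -49 + 5.5pb. Setting this equal to demand: 168 - 5.5pb = -49 + 5.5pb, so pb = 217/11.
Sellers receive ps = 217/11 + 14 = 371/11; q' = 168 − 5.5·(217/11) = 59.5.
Government outlay = subsidy × quantity = 14 × 59.5 = 833.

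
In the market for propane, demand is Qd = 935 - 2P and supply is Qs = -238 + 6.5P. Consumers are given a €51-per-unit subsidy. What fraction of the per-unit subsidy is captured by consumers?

Pre-subsidy: 935 - 2P = -238 + 6.5P gives P* = 138, Q* = 659.
With the rebate, buyers effectively pay Pb = Ps − 51, where Ps is the price sellers receive.
Demand in terms of Ps becomes Qd = 935 − 2(Ps − 51) = 1037 - 2Ps. Setting this equal to supply: 1037 - 2Ps = -238 + 6.5Ps, so Ps = 150.
Buyers pay Pb = 150 − 51 = 99; Q' = -238 + 6.5·150 = 737.
Buyers' price falls by P* − Pb = 138 − 99 = 39; sellers' price rises by Ps − P* = 150 − 138 = 12.
So consumers capture 39/51 = 13/17 of each unit of subsidy.

Consumer share = 13/17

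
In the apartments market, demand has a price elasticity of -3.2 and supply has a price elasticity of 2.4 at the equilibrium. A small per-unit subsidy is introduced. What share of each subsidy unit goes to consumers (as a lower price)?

Consumer share = 3/7

For a small subsidy around the equilibrium, the benefit split depends on the relative slopes, which at a point are proportional to the elasticities.
Buyer share = εs/(εs + |εd|) = 2.4/(2.4 + 3.2) = 3/7; seller share = |εd|/(εs + |εd|) = 4/7.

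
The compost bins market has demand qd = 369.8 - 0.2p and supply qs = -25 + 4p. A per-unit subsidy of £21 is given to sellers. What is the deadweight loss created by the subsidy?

Deadweight loss = £42

Pre-subsidy: 369.8 - 0.2p = -25 + 4p gives p* = 94, q* = 351.
With the subsidy, sellers receive ps = pb + 21 for each unit, where pb is the price buyers pay.
Supply in terms of pb becomes qs = -25 + 4(pb + 21) = 59 + 4pb. Setting this equal to demand: 369.8 - 0.2pb = 59 + 4pb, so pb = 74.
Sellers receive ps = 74 + 21 = 95; q' = 369.8 − 0.2·74 = 355.
The subsidy expands output by 355 − 351 = 4 past the efficient level; on those units the gap between marginal cost and willingness to pay runs from 0 up to 21.
DWL = ½ × 21 × 4 = 42.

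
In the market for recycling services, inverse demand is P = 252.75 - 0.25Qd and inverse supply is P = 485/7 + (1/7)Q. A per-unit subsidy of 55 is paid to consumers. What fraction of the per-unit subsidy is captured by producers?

Producer share = 4/11

Pre-subsidy: 252.75 - 0.25Q = 485/7 + (1/7)Q gives Q* = 467 and P* = 136.
With the rebate, buyers effectively pay Pb = Ps − 55, where Ps is the price sellers receive.
On the curves, Pb = 252.75 - 0.25Q and Ps = 485/7 + (1/7)Q; the wedge Ps − Pb = 55 gives 485/7 + (1/7)Q − (252.75 - 0.25Q) = 55, so Q' = 607.
Then Pb = 252.75 − 0.25·607 = 101 and Ps = 485/7 + (1/7)·607 = 156.
Buyers' price falls by P* − Pb = 136 − 101 = 35; sellers' price rises by Ps − P* = 156 − 136 = 20.
So producers capture 20/55 = 4/11 of each unit of subsidy.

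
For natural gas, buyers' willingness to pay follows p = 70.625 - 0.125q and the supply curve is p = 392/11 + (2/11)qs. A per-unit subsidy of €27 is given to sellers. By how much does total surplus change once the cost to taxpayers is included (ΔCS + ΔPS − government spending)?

Net change in total surplus = -€1188

Pre-subsidy: 70.625 - 0.125q = 392/11 + (2/11)q gives q* = 3079/27 and p* = 1522/27.
With the subsidy, sellers receive ps = pb + 27 for each unit, where pb is the price buyers pay.
On the curves, pb = 70.625 - 0.125q and ps = 392/11 + (2/11)q; the wedge ps − pb = 27 gives 392/11 + (2/11)q − (70.625 - 0.125q) = 27, so q' = 5455/27.
Then pb = 70.625 − 0.125·(5455/27) = 1225/27 and ps = 392/11 + (2/11)·(5455/27) = 1954/27.
ΔCS = ½(3079/27 + 5455/27)(1522/27 − 1225/27) = 46937/27; ΔPS = ½(3079/27 + 5455/27)(1954/27 − 1522/27) = 68272/27.
Government spending = 27 × 5455/27 = 5455.
Net change = 46937/27 + 68272/27 − 5455 = -1188. The loss equals the DWL triangle ½·27·88.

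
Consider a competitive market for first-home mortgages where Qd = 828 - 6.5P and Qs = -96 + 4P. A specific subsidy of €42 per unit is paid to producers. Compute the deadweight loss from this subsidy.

Pre-subsidy: 828 - 6.5P = -96 + 4P gives P* = 88, Q* = 256.
With the subsidy, sellers receive Ps = Pb + 42 for each unit, where Pb is the price buyers pay.
Supply in terms of Pb becomes Qs = -96 + 4(Pb + 42) = 72 + 4Pb. Setting this equal to demand: 828 - 6.5Pb = 72 + 4Pb, so Pb = 72.
Sellers receive Ps = 72 + 42 = 114; Q' = 828 − 6.5·72 = 360.
The subsidy expands output by 360 − 256 = 104 past the efficient level; on those units the gap between marginal cost and willingness to pay runs from 0 up to 42.
DWL = ½ × 42 × 104 = 2184.

Deadweight loss = €2184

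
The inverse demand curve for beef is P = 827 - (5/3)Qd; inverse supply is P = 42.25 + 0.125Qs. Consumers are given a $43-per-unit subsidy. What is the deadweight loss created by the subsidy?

Deadweight loss = $516

Pre-subsidy: 827 - (5/3)Q = 42.25 + 0.125Q gives Q* = 438 and P* = 97.
With the rebate, buyers effectively pay Pb = Ps − 43, where Ps is the price sellers receive.
On the curves, Pb = 827 - (5/3)Q and Ps = 42.25 + 0.125Q; the wedge Ps − Pb = 43 gives 42.25 + 0.125Q − (827 - (5/3)Q) = 43, so Q' = 462.
Then Pb = 827 − (5/3)·462 = 57 and Ps = 42.25 + 0.125·462 = 100.
The subsidy expands output by 462 − 438 = 24 past the efficient level; on those units the gap between marginal cost and willingness to pay runs from 0 up to 43.
DWL = ½ × 43 × 24 = 516.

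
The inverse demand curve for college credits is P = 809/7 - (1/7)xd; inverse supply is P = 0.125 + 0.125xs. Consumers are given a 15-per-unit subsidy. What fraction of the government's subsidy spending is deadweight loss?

Pre-subsidy: 809/7 - (1/7)x = 0.125 + 0.125x gives x* = 431 and P* = 54.
With the rebate, buyers effectively pay Pb = Ps − 15, where Ps is the price sellers receive.
On the curves, Pb = 809/7 - (1/7)x and Ps = 0.125 + 0.125x; the wedge Ps − Pb = 15 gives 0.125 + 0.125x − (809/7 - (1/7)x) = 15, so x' = 487.
Then Pb = 809/7 − (1/7)·487 = 46 and Ps = 0.125 + 0.125·487 = 61.
ΔCS = ½(431 + 487)(54 − 46) = 3672; ΔPS = ½(431 + 487)(61 − 54) = 3213.
Government spending = 15 × 487 = 7305.
DWL = ½ × 15 × (487 − 431) = 420; fraction = 420 / 7305 = 28/487.

DWL / government spending = 28/487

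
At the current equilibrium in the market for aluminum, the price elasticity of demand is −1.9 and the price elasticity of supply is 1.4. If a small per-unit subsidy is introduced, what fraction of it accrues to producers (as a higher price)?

Producer share = 19/33

For a small subsidy around the equilibrium, the benefit split depends on the relative slopes, which at a point are proportional to the elasticities.
Buyer share = εs/(εs + |εd|) = 1.4/(1.4 + 1.9) = 14/33; seller share = |εd|/(εs + |εd|) = 19/33.
So producers capture 19/33 of the subsidy.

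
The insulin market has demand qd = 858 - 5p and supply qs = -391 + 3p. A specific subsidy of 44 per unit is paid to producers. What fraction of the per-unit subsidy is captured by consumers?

Pre-subsidy: 858 - 5p = -391 + 3p gives p* = 156.125, q* = 77.375.
With the subsidy, sellers receive ps = pb + 44 for each unit, where pb is the price buyers pay.
Supply in terms of pb becomes qs = -391 + 3(pb + 44) = -259 + 3pb. Setting this equal to demand: 858 - 5pb = -259 + 3pb, so pb = 139.625.
Sellers receive ps = 139.625 + 44 = 183.625; q' = 858 − 5·139.625 = 159.875.
Buyers' price falls by p* − pb = 156.125 − 139.625 = 16.5; sellers' price rises by ps − p* = 183.625 − 156.125 = 27.5.
So consumers capture 16.5/44 = 0.375 of each unit of subsidy.

Consumer share = 0.375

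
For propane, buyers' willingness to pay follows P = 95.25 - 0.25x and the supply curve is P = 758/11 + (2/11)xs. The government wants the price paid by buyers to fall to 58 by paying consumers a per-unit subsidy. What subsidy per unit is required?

Required subsidy s = 38 per unit

At a buyer price of 58, quantity demanded is 381 − 4·58 = 149.
Sellers supply 149 only when they receive Ps = 758/11 + (2/11)·149 = 96.
s = Ps − Pb = 96 − 58 = 38.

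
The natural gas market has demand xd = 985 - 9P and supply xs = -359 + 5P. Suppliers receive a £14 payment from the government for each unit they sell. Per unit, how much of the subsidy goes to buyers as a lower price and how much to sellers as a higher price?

Buyers gain £5 per unit; sellers gain £9 per unit

Pre-subsidy: 985 - 9P = -359 + 5P gives P* = 96, x* = 121.
With the subsidy, sellers receive Ps = Pb + 14 for each unit, where Pb is the price buyers pay.
Supply in terms of Pb becomes xs = -359 + 5(Pb + 14) = -289 + 5Pb. Setting this equal to demand: 985 - 9Pb = -289 + 5Pb, so Pb = 91.
Sellers receive Ps = 91 + 14 = 105; x' = 985 − 9·91 = 166.
Buyers' price falls by P* − Pb = 96 − 91 = 5; sellers' price rises by Ps − P* = 105 − 96 = 9.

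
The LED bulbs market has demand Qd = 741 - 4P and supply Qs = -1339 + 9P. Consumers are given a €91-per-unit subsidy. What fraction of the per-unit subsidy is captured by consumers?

Consumer share = 9/13

Pre-subsidy: 741 - 4P = -1339 + 9P gives P* = 160, Q* = 101.
With the rebate, buyers effectively pay Pb = Ps − 91, where Ps is the price sellers receive.
Demand in terms of Ps becomes Qd = 741 − 4(Ps − 91) = 1105 - 4Ps. Setting this equal to supply: 1105 - 4Ps = -1339 + 9Ps, so Ps = 188.
Buyers pay Pb = 188 − 91 = 97; Q' = -1339 + 9·188 = 353.
Buyers' price falls by P* − Pb = 160 − 97 = 63; sellers' price rises by Ps − P* = 188 − 160 = 28.
So consumers capture 63/91 = 9/13 of each unit of subsidy.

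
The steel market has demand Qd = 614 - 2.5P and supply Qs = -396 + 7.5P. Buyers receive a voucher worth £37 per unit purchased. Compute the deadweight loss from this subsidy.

Pre-subsidy: 614 - 2.5P = -396 + 7.5P gives P* = 101, Q* = 361.5.
With the rebate, buyers effectively pay Pb = Ps − 37, where Ps is the price sellers receive.
Demand in terms of Ps becomes Qd = 614 − 2.5(Ps − 37) = 706.5 - 2.5Ps. Setting this equal to supply: 706.5 - 2.5Ps = -396 + 7.5Ps, so Ps = 110.25.
Buyers pay Pb = 110.25 − 37 = 73.25; Q' = -396 + 7.5·110.25 = 430.875.
The subsidy expands output by 430.875 − 361.5 = 69.375 past the efficient level; on those units the gap between marginal cost and willingness to pay runs from 0 up to 37.
DWL = ½ × 37 × 69.375 = 1283.4375.

Deadweight loss = £1283.4375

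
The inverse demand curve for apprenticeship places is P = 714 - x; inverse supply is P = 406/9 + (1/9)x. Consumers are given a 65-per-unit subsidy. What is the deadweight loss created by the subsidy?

Pre-subsidy: 714 - x = 406/9 + (1/9)x gives x* = 602 and P* = 112.
With the rebate, buyers effectively pay Pb = Ps − 65, where Ps is the price sellers receive.
On the curves, Pb = 714 - x and Ps = 406/9 + (1/9)x; the wedge Ps − Pb = 65 gives 406/9 + (1/9)x − (714 - x) = 65, so x' = 660.5.
Then Pb = 714 − 1·660.5 = 53.5 and Ps = 406/9 + (1/9)·660.5 = 118.5.
The subsidy expands output by 660.5 − 602 = 58.5 past the efficient level; on those units the gap between marginal cost and willingness to pay runs from 0 up to 65.
DWL = ½ × 65 × 58.5 = 1901.25.

Deadweight loss = 1901.25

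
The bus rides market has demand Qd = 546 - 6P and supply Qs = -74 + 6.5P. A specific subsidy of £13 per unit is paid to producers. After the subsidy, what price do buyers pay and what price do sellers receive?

Buyers pay £42.84; sellers receive £55.84

Pre-subsidy: 546 - 6P = -74 + 6.5P gives P* = 49.6, Q* = 248.4.
With the subsidy, sellers receive Ps = Pb + 13 for each unit, where Pb is the price buyers pay.
Supply in terms of Pb becomes Qs = -74 + 6.5(Pb + 13) = 10.5 + 6.5Pb. Setting this equal to demand: 546 - 6Pb = 10.5 + 6.5Pb, so Pb = 42.84.
Sellers receive Ps = 42.84 + 13 = 55.84; Q' = 546 − 6·42.84 = 288.96.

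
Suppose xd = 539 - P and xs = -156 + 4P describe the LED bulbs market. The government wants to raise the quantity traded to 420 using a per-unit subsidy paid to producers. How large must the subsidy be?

At x = 420, invert demand for the buyer price: Pb = (539 − 420)/1 = 119; invert supply for the seller price: Ps = (420 − (-156))/4 = 144.
The subsidy must fill the gap: s = Ps − Pb = 144 − 119 = 25.

Required subsidy s = 25 per unit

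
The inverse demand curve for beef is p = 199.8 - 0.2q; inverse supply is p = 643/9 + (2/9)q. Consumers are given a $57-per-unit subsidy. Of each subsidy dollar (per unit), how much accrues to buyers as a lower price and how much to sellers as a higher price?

Buyers gain $27 per unit; sellers gain $30 per unit

Pre-subsidy: 199.8 - 0.2q = 643/9 + (2/9)q gives q* = 304 and p* = 139.
With the rebate, buyers effectively pay pb = ps − 57, where ps is the price sellers receive.
On the curves, pb = 199.8 - 0.2q and ps = 643/9 + (2/9)q; the wedge ps − pb = 57 gives 643/9 + (2/9)q − (199.8 - 0.2q) = 57, so q' = 439.
Then pb = 199.8 − 0.2·439 = 112 and ps = 643/9 + (2/9)·439 = 169.
Buyers' price falls by p* − pb = 139 − 112 = 27; sellers' price rises by ps − p* = 169 − 139 = 30.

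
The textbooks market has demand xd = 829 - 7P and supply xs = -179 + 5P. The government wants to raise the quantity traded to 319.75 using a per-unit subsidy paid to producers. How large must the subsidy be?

Required subsidy s = 27 per unit

At x = 319.75, invert demand for the buyer price: Pb = (829 − 319.75)/7 = 72.75; invert supply for the seller price: Ps = (319.75 − (-179))/5 = 99.75.
The subsidy must fill the gap: s = Ps − Pb = 99.75 − 72.75 = 27.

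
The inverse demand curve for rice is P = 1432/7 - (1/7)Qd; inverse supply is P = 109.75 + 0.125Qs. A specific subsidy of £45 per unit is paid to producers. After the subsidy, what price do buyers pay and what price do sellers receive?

Pre-subsidy: 1432/7 - (1/7)Q = 109.75 + 0.125Q gives Q* = 354 and P* = 154.
With the subsidy, sellers receive Ps = Pb + 45 for each unit, where Pb is the price buyers pay.
On the curves, Pb = 1432/7 - (1/7)Q and Ps = 109.75 + 0.125Q; the wedge Ps − Pb = 45 gives 109.75 + 0.125Q − (1432/7 - (1/7)Q) = 45, so Q' = 522.
Then Pb = 1432/7 − (1/7)·522 = 130 and Ps = 109.75 + 0.125·522 = 175.

Buyers pay £130; sellers receive £175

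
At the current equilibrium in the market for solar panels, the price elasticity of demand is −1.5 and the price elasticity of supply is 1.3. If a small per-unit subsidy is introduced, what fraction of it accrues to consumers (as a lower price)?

For a small subsidy around the equilibrium, the benefit split depends on the relative slopes, which at a point are proportional to the elasticities.
Buyer share = εs/(εs + |εd|) = 1.3/(1.3 + 1.5) = 13/28; seller share = |εd|/(εs + |εd|) = 15/28.

Consumer share = 13/28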